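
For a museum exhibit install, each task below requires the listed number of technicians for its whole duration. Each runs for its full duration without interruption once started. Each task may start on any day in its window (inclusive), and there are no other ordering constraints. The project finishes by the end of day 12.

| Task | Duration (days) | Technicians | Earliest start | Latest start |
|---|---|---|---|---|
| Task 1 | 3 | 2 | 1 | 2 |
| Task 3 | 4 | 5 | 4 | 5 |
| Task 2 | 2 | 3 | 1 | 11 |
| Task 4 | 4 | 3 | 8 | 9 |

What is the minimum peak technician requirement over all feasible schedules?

5

Schedule Task 1@1, Task 3@4, Task 2@1, Task 4@8: d1:5  d2:5  d3:2  d4:5  d5:5  d6:5  d7:5  d8:3  d9:3  d10:3  d11:3  d12:0 — peak 5.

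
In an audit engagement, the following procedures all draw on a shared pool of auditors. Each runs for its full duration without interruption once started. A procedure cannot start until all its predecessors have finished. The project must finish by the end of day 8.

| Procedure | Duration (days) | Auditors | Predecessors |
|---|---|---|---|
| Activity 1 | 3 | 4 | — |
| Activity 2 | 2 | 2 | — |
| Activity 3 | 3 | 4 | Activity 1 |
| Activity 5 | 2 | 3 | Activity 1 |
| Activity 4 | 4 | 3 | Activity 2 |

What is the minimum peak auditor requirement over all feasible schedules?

7

Early-start (Activity 1@1, Activity 2@1, Activity 3@4, Activity 5@4, Activity 4@3) gives peak 10: d1:6  d2:6  d3:7  d4:10  d5:10  d6:7  d7:0  d8:0.
Shift Activity 5→7.
Schedule Activity 1@1, Activity 2@1, Activity 3@4, Activity 5@7, Activity 4@3: d1:6  d2:6  d3:7  d4:7  d5:7  d6:7  d7:3  d8:3 — peak 7.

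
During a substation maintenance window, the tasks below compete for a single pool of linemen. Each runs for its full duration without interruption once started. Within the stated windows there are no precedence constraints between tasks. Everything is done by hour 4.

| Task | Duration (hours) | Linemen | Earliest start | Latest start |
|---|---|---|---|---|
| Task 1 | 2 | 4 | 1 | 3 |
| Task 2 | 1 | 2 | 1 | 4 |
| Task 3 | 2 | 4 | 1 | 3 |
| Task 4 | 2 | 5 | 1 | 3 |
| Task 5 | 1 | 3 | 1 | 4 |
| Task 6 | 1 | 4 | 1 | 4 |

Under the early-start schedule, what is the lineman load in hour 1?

22

At early start, hour 1 has: Task 1, Task 2, Task 3, Task 4, Task 5, Task 6.
Demand: 4 + 2 + 4 + 5 + 3 + 4 = 22.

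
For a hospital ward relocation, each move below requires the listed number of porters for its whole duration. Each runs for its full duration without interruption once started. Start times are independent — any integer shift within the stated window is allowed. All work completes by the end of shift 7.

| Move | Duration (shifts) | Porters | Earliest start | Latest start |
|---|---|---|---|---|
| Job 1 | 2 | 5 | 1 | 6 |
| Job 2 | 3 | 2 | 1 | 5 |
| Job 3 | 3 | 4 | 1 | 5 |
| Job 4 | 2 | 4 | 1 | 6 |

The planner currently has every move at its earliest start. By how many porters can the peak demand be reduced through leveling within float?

Early-start peak: s1:15  s2:15  s3:6  s4:0  s5:0  s6:0  s7:0 ⇒ 15.
Leveled (Job 1@1, Job 2@3, Job 3@3, Job 4@6): s1:5  s2:5  s3:6  s4:6  s5:6  s6:4  s7:4 ⇒ 6.
Reduction 15 − 6 = 9.

9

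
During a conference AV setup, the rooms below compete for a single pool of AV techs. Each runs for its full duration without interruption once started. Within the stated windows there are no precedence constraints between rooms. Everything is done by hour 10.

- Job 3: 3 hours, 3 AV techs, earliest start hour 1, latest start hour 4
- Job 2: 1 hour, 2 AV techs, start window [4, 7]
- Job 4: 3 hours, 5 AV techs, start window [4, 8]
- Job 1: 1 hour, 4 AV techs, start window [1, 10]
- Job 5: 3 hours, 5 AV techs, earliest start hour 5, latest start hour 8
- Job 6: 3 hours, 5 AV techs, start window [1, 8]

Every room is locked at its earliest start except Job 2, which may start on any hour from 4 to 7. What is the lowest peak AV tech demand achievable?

Job 2@4: h1:12  h2:8  h3:8  h4:7  h5:10  h6:10  h7:5  h8:0  h9:0  h10:0 → peak 12
Job 2@5: h1:12  h2:8  h3:8  h4:5  h5:12  h6:10  h7:5  h8:0  h9:0  h10:0 → peak 12
Job 2@6: h1:12  h2:8  h3:8  h4:5  h5:10  h6:12  h7:5  h8:0  h9:0  h10:0 → peak 12
Job 2@7: h1:12  h2:8  h3:8  h4:5  h5:10  h6:10  h7:7  h8:0  h9:0  h10:0 → peak 12
Best is Job 2@4, peak 12.

12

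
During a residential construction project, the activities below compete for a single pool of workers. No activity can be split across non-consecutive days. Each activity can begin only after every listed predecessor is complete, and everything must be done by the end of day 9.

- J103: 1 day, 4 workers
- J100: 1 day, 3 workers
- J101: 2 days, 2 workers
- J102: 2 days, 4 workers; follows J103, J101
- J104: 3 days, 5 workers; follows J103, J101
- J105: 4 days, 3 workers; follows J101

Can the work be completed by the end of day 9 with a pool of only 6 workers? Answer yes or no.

no

The minimum achievable peak is 7; 6 < 7, so no feasible schedule stays within the cap.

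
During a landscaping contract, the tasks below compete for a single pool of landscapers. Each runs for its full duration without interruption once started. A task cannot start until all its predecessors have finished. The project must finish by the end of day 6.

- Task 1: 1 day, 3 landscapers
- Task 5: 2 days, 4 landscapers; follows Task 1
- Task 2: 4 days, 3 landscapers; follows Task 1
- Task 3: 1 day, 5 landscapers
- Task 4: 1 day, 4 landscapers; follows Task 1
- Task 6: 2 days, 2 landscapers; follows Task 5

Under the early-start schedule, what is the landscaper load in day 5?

5

At early start, day 5 has: Task 2, Task 6.
Demand: 3 + 2 = 5.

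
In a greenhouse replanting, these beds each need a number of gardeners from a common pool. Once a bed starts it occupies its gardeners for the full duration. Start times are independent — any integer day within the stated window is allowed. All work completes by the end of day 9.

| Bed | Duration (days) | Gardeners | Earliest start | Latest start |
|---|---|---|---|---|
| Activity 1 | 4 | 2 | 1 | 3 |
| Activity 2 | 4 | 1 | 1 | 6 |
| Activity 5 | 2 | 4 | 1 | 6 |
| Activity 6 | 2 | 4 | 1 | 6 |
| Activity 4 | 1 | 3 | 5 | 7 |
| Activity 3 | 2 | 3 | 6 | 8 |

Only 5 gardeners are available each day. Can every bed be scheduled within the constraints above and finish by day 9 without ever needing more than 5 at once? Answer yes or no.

no

The minimum achievable peak is 6; 5 < 6, so no feasible schedule stays within the cap.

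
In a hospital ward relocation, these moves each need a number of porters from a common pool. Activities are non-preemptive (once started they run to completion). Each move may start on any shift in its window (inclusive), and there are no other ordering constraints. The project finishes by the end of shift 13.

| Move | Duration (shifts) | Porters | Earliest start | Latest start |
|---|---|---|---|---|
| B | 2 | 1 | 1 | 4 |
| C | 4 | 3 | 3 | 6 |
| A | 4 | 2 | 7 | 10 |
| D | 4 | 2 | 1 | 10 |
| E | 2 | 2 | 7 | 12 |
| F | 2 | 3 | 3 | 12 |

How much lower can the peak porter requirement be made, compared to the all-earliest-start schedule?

Early-start peak: s1:3  s2:3  s3:8  s4:8  s5:3  s6:3  s7:4  s8:4  s9:2  s10:2  s11:0  s12:0  s13:0 ⇒ 8.
Leveled (B@1, C@3, A@7, D@1, E@7, F@9): s1:3  s2:3  s3:5  s4:5  s5:3  s6:3  s7:4  s8:4  s9:5  s10:5  s11:0  s12:0  s13:0 ⇒ 5.
Reduction 8 − 5 = 3.

3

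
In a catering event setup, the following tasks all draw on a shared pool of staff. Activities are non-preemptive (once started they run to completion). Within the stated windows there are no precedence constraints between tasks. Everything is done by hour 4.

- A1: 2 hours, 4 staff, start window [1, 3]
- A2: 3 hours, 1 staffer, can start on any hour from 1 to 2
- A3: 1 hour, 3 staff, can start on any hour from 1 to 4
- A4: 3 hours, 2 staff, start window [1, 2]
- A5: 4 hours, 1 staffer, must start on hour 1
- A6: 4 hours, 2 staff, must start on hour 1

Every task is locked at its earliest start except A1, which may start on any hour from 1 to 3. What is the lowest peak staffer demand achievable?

A1@1: h1:13  h2:10  h3:6  h4:3 → peak 13
A1@2: h1:9  h2:10  h3:10  h4:3 → peak 10
A1@3: h1:9  h2:6  h3:10  h4:7 → peak 10
Best is A1@2, peak 10.

10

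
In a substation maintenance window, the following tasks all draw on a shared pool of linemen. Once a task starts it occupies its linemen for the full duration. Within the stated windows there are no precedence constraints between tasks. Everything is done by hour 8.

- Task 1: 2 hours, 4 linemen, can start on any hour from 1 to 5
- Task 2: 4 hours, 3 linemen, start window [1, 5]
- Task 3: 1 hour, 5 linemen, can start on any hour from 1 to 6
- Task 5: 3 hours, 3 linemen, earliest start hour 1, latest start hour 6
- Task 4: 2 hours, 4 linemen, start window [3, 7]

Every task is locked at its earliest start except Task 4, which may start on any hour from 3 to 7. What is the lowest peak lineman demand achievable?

Task 4@3: h1:15  h2:10  h3:10  h4:7  h5:0  h6:0  h7:0  h8:0 → peak 15
Task 4@4: h1:15  h2:10  h3:6  h4:7  h5:4  h6:0  h7:0  h8:0 → peak 15
Task 4@5: h1:15  h2:10  h3:6  h4:3  h5:4  h6:4  h7:0  h8:0 → peak 15
Task 4@6: h1:15  h2:10  h3:6  h4:3  h5:0  h6:4  h7:4  h8:0 → peak 15
Task 4@7: h1:15  h2:10  h3:6  h4:3  h5:0  h6:0  h7:4  h8:4 → peak 15
Best is Task 4@3, peak 15.

15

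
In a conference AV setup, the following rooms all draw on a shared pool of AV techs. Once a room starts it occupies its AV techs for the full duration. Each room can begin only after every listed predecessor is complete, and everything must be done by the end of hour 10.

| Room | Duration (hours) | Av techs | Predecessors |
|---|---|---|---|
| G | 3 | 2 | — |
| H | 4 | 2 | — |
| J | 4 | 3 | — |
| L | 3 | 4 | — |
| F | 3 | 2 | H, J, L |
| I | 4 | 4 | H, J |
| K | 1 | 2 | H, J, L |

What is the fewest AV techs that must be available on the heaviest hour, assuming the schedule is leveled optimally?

Early-start (G@1, H@1, J@1, L@1, F@5, I@5, K@5) gives peak 11: h1:11  h2:11  h3:11  h4:5  h5:8  h6:6  h7:6  h8:4  h9:0  h10:0.
Shift L→5, F→8, K→8.
Schedule G@1, H@1, J@1, L@5, F@8, I@5, K@8: h1:7  h2:7  h3:7  h4:5  h5:8  h6:8  h7:8  h8:8  h9:2  h10:2 — peak 8.

8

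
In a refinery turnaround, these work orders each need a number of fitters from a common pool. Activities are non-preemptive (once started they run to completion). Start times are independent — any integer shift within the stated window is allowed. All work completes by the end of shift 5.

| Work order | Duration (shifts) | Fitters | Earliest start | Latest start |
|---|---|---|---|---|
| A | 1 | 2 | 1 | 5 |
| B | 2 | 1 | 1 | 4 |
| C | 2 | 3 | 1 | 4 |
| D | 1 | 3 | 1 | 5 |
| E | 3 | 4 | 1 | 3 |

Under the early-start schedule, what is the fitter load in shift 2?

8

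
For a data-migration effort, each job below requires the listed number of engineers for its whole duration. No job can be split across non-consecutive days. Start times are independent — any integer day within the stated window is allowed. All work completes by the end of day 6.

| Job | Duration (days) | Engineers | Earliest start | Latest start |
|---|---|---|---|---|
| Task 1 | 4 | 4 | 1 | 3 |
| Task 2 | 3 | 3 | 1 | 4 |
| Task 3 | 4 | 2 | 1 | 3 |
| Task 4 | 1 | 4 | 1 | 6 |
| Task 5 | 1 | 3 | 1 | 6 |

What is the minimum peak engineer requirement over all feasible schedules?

9

Early-start (Task 1@1, Task 2@1, Task 3@1, Task 4@1, Task 5@1) gives peak 16: d1:16  d2:9  d3:9  d4:6  d5:0  d6:0.
Shift Task 4→5, Task 5→4.
Schedule Task 1@1, Task 2@1, Task 3@1, Task 4@5, Task 5@4: d1:9  d2:9  d3:9  d4:9  d5:4  d6:0 — peak 9.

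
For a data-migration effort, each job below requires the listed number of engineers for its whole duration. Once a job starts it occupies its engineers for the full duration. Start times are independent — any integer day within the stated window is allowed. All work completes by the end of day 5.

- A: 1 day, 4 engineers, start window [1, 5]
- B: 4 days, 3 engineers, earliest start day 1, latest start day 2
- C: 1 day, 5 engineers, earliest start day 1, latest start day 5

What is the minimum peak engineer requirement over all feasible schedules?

7

Early-start (A@1, B@1, C@1) gives peak 12: d1:12  d2:3  d3:3  d4:3  d5:0.
Shift C→5.
Schedule A@1, B@1, C@5: d1:7  d2:3  d3:3  d4:3  d5:5 — peak 7.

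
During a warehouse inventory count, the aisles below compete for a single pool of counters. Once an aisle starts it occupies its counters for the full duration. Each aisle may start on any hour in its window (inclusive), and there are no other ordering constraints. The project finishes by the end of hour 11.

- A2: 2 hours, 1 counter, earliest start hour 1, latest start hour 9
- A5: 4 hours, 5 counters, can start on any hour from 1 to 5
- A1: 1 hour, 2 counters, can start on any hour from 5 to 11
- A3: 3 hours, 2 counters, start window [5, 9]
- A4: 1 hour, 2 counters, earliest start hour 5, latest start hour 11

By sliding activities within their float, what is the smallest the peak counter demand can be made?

Early-start (A2@1, A5@1, A1@5, A3@5, A4@5) gives peak 6: h1:6  h2:6  h3:5  h4:5  h5:6  h6:2  h7:2  h8:0  h9:0  h10:0  h11:0.
Shift A5→3, A1→7, A3→7, A4→8.
Schedule A2@1, A5@3, A1@7, A3@7, A4@8: h1:1  h2:1  h3:5  h4:5  h5:5  h6:5  h7:4  h8:4  h9:2  h10:0  h11:0 — peak 5.

5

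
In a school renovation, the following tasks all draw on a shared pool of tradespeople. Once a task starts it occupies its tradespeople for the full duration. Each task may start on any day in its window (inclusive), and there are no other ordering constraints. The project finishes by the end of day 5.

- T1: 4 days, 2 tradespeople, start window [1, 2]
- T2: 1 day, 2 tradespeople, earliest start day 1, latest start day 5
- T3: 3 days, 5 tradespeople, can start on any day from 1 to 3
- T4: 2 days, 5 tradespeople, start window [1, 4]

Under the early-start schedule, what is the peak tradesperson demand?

Early-start schedule: T1@1, T2@1, T3@1, T4@1.
Load per day: day 1: 14, day 2: 12, day 3: 7, day 4: 2, day 5: 0.
Peak is 14.

14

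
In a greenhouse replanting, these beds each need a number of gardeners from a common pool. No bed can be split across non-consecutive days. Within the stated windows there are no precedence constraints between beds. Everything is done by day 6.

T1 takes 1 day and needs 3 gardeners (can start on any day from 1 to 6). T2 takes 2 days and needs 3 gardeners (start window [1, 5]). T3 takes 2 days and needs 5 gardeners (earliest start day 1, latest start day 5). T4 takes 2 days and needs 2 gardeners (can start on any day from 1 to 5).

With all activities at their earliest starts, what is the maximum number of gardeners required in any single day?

Early-start schedule: T1@1, T2@1, T3@1, T4@1.
Load per day: day 1: 13, day 2: 10, day 3: 0, day 4: 0, day 5: 0, day 6: 0.
Peak is 13.

13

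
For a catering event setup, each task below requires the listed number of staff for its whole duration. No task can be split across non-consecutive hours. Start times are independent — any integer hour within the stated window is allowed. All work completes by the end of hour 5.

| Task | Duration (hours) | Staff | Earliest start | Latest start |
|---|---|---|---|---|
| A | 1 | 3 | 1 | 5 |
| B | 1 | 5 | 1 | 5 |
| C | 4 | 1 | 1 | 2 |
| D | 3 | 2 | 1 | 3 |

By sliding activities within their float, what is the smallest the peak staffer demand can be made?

Early-start (A@1, B@1, C@1, D@1) gives peak 11: h1:11  h2:3  h3:3  h4:1  h5:0.
Shift B→5, D→2.
Schedule A@1, B@5, C@1, D@2: h1:4  h2:3  h3:3  h4:3  h5:5 — peak 5.

5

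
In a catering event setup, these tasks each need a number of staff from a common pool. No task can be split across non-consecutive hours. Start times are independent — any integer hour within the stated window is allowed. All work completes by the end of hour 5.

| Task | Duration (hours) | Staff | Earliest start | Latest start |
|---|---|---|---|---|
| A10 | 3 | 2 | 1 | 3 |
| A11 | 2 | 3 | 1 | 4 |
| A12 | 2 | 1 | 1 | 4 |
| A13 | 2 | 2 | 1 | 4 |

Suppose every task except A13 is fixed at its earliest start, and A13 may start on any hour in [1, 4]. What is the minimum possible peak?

6

A13@1: h1:8  h2:8  h3:2  h4:0  h5:0 → peak 8
A13@2: h1:6  h2:8  h3:4  h4:0  h5:0 → peak 8
A13@3: h1:6  h2:6  h3:4  h4:2  h5:0 → peak 6
A13@4: h1:6  h2:6  h3:2  h4:2  h5:2 → peak 6
Best is A13@3, peak 6.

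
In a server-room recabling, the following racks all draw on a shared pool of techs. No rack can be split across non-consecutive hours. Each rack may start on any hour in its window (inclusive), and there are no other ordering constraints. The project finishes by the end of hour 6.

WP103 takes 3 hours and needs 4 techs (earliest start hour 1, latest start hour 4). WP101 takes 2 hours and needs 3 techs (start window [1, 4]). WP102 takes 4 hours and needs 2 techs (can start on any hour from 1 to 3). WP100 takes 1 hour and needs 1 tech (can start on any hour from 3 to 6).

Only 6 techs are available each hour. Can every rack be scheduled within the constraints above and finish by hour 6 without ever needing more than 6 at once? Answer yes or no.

yes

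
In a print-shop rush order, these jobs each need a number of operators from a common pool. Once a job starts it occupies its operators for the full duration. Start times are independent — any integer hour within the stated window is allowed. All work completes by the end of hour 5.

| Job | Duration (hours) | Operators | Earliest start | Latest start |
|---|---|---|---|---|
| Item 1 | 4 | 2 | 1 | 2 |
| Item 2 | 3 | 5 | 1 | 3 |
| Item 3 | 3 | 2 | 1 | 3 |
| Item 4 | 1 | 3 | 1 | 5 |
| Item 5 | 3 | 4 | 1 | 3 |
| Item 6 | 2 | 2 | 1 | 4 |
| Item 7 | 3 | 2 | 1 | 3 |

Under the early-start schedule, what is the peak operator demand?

Early-start schedule: Item 1@1, Item 2@1, Item 3@1, Item 4@1, Item 5@1, Item 6@1, Item 7@1.
Load per hour: hour 1: 20, hour 2: 17, hour 3: 15, hour 4: 2, hour 5: 0.
Peak is 20.

20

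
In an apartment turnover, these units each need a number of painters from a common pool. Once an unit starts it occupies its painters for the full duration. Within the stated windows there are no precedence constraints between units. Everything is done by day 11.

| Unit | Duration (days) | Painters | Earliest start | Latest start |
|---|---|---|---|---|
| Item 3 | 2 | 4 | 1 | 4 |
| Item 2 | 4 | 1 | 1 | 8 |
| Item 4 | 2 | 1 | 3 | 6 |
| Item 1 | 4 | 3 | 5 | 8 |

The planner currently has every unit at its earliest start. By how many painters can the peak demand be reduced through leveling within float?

Early-start peak: d1:5  d2:5  d3:2  d4:2  d5:3  d6:3  d7:3  d8:3  d9:0  d10:0  d11:0 ⇒ 5.
Leveled (Item 3@1, Item 2@3, Item 4@3, Item 1@5): d1:4  d2:4  d3:2  d4:2  d5:4  d6:4  d7:3  d8:3  d9:0  d10:0  d11:0 ⇒ 4.
Reduction 5 − 4 = 1.

1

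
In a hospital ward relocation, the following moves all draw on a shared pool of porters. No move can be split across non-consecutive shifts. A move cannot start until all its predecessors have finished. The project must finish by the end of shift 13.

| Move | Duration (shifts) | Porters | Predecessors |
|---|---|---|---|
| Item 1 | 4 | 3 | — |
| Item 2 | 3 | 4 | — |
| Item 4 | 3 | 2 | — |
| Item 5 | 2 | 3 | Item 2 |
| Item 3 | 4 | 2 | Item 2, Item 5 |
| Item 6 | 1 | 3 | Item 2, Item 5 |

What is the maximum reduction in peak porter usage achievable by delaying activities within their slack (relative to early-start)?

Early-start peak: s1:9  s2:9  s3:9  s4:6  s5:3  s6:5  s7:2  s8:2  s9:2  s10:0  s11:0  s12:0  s13:0 ⇒ 9.
Leveled (Item 1@1, Item 2@5, Item 4@1, Item 5@8, Item 3@10, Item 6@10): s1:5  s2:5  s3:5  s4:3  s5:4  s6:4  s7:4  s8:3  s9:3  s10:5  s11:2  s12:2  s13:2 ⇒ 5.
Reduction 9 − 5 = 4.

4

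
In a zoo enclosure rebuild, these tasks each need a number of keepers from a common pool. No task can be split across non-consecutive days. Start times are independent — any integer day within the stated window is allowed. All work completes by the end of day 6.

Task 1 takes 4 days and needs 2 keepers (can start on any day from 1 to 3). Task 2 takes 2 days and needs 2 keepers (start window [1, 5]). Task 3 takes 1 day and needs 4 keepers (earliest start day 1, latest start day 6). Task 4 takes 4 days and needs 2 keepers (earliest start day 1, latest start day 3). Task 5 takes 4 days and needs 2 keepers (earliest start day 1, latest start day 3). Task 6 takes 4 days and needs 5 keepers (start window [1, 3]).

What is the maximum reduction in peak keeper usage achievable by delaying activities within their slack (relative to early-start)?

6

Early-start peak: d1:17  d2:13  d3:11  d4:11  d5:0  d6:0 ⇒ 17.
Leveled (Task 1@1, Task 2@1, Task 3@1, Task 4@1, Task 5@2, Task 6@3): d1:10  d2:8  d3:11  d4:11  d5:7  d6:5 ⇒ 11.
Reduction 17 − 11 = 6.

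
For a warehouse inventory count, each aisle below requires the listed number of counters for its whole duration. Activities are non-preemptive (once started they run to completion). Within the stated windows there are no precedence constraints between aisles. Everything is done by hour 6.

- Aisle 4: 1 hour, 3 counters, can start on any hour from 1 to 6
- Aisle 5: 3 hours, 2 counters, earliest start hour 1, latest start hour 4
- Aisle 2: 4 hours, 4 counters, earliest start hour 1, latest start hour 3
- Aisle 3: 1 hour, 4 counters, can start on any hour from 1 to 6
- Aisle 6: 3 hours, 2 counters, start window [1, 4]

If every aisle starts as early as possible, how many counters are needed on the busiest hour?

15

Early-start schedule: Aisle 4@1, Aisle 5@1, Aisle 2@1, Aisle 3@1, Aisle 6@1.
Load per hour: hour 1: 15, hour 2: 8, hour 3: 8, hour 4: 4, hour 5: 0, hour 6: 0.
Peak is 15.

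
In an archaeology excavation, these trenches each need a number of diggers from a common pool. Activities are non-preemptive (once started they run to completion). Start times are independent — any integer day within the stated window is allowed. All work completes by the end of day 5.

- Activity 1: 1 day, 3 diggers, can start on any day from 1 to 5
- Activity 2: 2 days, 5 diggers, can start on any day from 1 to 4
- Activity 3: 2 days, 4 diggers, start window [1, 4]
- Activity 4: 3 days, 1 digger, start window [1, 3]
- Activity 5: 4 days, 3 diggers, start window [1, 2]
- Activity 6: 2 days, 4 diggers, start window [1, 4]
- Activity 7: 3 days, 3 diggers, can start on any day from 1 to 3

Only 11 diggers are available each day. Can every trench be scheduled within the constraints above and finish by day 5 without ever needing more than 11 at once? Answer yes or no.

no

The minimum achievable peak is 12; 11 < 12, so no feasible schedule stays within the cap.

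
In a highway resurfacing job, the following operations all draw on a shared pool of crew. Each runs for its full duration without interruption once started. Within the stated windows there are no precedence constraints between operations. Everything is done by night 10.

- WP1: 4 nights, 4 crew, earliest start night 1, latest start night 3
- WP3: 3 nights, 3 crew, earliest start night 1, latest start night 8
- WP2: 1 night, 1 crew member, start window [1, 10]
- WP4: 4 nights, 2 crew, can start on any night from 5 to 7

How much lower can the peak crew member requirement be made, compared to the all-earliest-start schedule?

Early-start peak: n1:8  n2:7  n3:7  n4:4  n5:2  n6:2  n7:2  n8:2  n9:0  n10:0 ⇒ 8.
Leveled (WP1@1, WP3@5, WP2@1, WP4@5): n1:5  n2:4  n3:4  n4:4  n5:5  n6:5  n7:5  n8:2  n9:0  n10:0 ⇒ 5.
Reduction 8 − 5 = 3.

3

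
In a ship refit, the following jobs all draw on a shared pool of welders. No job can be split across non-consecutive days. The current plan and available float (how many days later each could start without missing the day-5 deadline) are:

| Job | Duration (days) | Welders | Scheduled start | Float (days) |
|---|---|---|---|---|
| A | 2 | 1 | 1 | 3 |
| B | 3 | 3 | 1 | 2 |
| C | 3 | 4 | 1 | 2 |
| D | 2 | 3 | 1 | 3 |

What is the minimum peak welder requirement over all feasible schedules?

7

Early-start (A@1, B@1, C@1, D@1) gives peak 11: d1:11  d2:11  d3:7  d4:0  d5:0.
Shift C→3.
Schedule A@1, B@1, C@3, D@1: d1:7  d2:7  d3:7  d4:4  d5:4 — peak 7.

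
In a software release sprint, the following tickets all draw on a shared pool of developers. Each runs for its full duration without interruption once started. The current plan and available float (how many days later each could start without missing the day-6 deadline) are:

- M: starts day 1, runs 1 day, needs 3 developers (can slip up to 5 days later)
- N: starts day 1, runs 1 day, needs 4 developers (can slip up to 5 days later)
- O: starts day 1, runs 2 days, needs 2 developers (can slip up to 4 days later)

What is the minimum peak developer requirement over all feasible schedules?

4

Early-start (M@1, N@1, O@1) gives peak 9: d1:9  d2:2  d3:0  d4:0  d5:0  d6:0.
Shift N→2, O→3.
Schedule M@1, N@2, O@3: d1:3  d2:4  d3:2  d4:2  d5:0  d6:0 — peak 4.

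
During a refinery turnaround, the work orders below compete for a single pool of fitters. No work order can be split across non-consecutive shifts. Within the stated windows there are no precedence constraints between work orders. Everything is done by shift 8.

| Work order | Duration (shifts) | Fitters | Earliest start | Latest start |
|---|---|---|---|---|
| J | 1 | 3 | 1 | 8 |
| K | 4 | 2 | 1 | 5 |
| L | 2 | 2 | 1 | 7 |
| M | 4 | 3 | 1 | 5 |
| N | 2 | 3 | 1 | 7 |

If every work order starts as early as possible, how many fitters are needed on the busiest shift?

Early-start schedule: J@1, K@1, L@1, M@1, N@1.
Load per shift: shift 1: 13, shift 2: 10, shift 3: 5, shift 4: 5, shift 5: 0, shift 6: 0, shift 7: 0, shift 8: 0.
Peak is 13.

13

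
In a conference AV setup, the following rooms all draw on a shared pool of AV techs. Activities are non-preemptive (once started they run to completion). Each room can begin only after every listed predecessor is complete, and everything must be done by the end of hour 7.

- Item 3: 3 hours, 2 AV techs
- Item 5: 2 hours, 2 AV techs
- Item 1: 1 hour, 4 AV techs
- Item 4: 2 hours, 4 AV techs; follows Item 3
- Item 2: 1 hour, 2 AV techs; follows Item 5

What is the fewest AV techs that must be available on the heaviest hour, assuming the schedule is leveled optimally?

Early-start (Item 3@1, Item 5@1, Item 1@1, Item 4@4, Item 2@3) gives peak 8: h1:8  h2:4  h3:4  h4:4  h5:4  h6:0  h7:0.
Shift Item 1→4, Item 4→5.
Schedule Item 3@1, Item 5@1, Item 1@4, Item 4@5, Item 2@3: h1:4  h2:4  h3:4  h4:4  h5:4  h6:4  h7:0 — peak 4.
Total AV tech-hours = 24 over 7 hours ⇒ peak ≥ ⌈24/7⌉ = 4, so 4 is optimal.

4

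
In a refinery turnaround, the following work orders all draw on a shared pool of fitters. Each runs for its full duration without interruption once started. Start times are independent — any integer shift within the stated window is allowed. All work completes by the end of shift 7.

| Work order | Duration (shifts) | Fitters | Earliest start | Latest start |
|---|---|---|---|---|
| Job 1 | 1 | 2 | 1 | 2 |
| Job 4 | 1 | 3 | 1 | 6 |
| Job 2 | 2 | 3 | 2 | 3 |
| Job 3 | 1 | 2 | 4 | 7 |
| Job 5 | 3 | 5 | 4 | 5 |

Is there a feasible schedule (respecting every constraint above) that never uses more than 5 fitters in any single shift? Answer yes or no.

yes

Schedule Job 1@1, Job 4@1, Job 2@2, Job 3@4, Job 5@5: s1:5  s2:3  s3:3  s4:2  s5:5  s6:5  s7:5 — peak 5 ≤ 5.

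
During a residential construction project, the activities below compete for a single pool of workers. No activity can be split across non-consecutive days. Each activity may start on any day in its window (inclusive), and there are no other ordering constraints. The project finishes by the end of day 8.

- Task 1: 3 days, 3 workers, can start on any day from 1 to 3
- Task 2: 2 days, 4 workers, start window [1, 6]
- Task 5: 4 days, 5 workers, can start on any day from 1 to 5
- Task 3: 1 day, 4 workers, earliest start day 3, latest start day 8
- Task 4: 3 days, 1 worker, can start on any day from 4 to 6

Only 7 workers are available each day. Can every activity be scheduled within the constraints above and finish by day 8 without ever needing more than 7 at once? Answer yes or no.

yes

Schedule Task 1@1, Task 2@1, Task 5@4, Task 3@3, Task 4@4: d1:7  d2:7  d3:7  d4:6  d5:6  d6:6  d7:5  d8:0 — peak 7 ≤ 7.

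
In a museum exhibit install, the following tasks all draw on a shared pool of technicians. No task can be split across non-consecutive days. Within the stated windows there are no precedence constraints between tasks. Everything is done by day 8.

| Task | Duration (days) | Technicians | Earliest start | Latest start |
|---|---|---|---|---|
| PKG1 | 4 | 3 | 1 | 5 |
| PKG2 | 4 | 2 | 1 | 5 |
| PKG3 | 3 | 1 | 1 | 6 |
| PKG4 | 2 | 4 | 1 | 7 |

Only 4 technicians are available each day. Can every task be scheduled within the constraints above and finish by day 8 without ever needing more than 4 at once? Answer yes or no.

no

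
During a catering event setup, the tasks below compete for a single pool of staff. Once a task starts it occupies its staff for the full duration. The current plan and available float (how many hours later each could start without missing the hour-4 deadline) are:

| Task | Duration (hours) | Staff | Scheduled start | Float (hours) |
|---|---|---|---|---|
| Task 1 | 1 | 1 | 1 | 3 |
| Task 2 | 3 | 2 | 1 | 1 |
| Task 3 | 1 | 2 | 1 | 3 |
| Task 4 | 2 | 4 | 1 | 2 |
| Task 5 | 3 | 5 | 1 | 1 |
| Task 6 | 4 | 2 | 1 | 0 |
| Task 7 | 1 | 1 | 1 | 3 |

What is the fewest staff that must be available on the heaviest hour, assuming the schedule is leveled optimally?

13

Early-start (Task 1@1, Task 2@1, Task 3@1, Task 4@1, Task 5@1, Task 6@1, Task 7@1) gives peak 17: h1:17  h2:13  h3:9  h4:2.
Shift Task 5→2.
Schedule Task 1@1, Task 2@1, Task 3@1, Task 4@1, Task 5@2, Task 6@1, Task 7@1: h1:12  h2:13  h3:9  h4:7 — peak 13.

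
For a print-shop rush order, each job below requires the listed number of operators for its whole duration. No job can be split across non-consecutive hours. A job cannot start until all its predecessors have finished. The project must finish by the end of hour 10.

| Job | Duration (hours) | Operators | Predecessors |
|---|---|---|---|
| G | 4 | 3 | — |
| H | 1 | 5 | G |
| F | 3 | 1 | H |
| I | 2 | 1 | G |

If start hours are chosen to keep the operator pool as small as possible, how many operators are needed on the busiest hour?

5

Early-start (G@1, H@5, F@6, I@5) gives peak 6: h1:3  h2:3  h3:3  h4:3  h5:6  h6:2  h7:1  h8:1  h9:0  h10:0.
Shift I→6.
Schedule G@1, H@5, F@6, I@6: h1:3  h2:3  h3:3  h4:3  h5:5  h6:2  h7:2  h8:1  h9:0  h10:0 — peak 5.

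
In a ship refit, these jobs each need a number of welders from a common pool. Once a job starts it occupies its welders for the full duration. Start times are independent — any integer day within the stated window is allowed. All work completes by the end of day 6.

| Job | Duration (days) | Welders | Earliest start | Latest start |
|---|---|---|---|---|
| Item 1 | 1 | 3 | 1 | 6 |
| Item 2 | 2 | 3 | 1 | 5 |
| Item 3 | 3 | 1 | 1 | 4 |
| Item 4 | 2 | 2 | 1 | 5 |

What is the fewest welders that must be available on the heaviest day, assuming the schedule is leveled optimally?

Early-start (Item 1@1, Item 2@1, Item 3@1, Item 4@1) gives peak 9: d1:9  d2:6  d3:1  d4:0  d5:0  d6:0.
Shift Item 2→2, Item 3→4, Item 4→4.
Schedule Item 1@1, Item 2@2, Item 3@4, Item 4@4: d1:3  d2:3  d3:3  d4:3  d5:3  d6:1 — peak 3.
Total welder-days = 16 over 6 days ⇒ peak ≥ ⌈16/6⌉ = 3, so 3 is optimal.

3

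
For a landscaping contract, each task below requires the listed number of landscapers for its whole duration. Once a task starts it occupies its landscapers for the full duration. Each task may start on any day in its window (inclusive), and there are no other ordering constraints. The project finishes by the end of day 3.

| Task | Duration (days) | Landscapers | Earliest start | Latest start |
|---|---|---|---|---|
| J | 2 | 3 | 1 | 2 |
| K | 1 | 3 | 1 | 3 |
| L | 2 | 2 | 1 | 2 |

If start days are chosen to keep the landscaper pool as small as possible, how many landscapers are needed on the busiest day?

Early-start (J@1, K@1, L@1) gives peak 8: d1:8  d2:5  d3:0.
Shift K→3.
Schedule J@1, K@3, L@1: d1:5  d2:5  d3:3 — peak 5.
Total landscaper-days = 13 over 3 days ⇒ peak ≥ ⌈13/3⌉ = 5, so 5 is optimal.

5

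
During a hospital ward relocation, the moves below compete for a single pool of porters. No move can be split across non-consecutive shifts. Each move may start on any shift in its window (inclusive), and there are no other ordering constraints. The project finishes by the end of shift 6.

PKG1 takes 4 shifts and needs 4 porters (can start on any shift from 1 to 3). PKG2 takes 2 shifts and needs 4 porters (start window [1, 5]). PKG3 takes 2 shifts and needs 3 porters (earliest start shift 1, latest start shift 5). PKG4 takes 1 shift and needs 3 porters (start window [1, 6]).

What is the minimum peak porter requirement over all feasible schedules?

7

Early-start (PKG1@1, PKG2@1, PKG3@1, PKG4@1) gives peak 14: s1:14  s2:11  s3:4  s4:4  s5:0  s6:0.
Shift PKG2→5, PKG4→3.
Schedule PKG1@1, PKG2@5, PKG3@1, PKG4@3: s1:7  s2:7  s3:7  s4:4  s5:4  s6:4 — peak 7.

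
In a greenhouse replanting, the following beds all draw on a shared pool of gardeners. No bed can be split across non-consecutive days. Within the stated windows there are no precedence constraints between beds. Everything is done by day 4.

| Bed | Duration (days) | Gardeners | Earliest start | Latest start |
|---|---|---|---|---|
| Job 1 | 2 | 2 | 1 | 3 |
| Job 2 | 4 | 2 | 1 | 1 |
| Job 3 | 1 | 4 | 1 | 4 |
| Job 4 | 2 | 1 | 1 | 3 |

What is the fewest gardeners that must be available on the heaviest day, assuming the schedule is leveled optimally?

6

Early-start (Job 1@1, Job 2@1, Job 3@1, Job 4@1) gives peak 9: d1:9  d2:5  d3:2  d4:2.
Shift Job 3→3.
Schedule Job 1@1, Job 2@1, Job 3@3, Job 4@1: d1:5  d2:5  d3:6  d4:2 — peak 6.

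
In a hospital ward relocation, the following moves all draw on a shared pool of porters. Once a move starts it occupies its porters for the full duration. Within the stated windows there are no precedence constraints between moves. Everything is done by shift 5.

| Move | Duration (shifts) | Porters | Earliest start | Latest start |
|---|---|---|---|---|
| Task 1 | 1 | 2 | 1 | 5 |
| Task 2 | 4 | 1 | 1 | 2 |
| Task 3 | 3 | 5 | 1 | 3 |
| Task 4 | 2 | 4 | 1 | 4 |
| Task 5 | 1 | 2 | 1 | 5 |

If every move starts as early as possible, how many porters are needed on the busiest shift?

14

Early-start schedule: Task 1@1, Task 2@1, Task 3@1, Task 4@1, Task 5@1.
Load per shift: shift 1: 14, shift 2: 10, shift 3: 6, shift 4: 1, shift 5: 0.
Peak is 14.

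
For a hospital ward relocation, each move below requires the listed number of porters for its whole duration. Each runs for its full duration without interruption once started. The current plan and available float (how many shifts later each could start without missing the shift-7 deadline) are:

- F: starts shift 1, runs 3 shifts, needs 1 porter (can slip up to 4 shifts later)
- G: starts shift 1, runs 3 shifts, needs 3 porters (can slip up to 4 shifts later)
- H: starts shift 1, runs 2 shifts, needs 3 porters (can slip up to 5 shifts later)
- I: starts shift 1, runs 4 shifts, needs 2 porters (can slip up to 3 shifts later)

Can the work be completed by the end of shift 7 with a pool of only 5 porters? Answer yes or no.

yes

Schedule F@1, G@1, H@4, I@4: s1:4  s2:4  s3:4  s4:5  s5:5  s6:2  s7:2 — peak 5 ≤ 5.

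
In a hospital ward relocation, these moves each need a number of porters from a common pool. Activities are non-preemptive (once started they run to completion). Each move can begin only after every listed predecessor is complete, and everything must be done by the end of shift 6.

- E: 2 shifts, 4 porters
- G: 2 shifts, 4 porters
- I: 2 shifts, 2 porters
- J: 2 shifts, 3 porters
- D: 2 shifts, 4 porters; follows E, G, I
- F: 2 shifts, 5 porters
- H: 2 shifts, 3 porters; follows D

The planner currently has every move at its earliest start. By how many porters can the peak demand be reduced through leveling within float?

8

Early-start peak: s1:18  s2:18  s3:4  s4:4  s5:3  s6:3 ⇒ 18.
Leveled (E@1, G@1, I@1, J@3, D@3, F@5, H@5): s1:10  s2:10  s3:7  s4:7  s5:8  s6:8 ⇒ 10.
Reduction 18 − 10 = 8.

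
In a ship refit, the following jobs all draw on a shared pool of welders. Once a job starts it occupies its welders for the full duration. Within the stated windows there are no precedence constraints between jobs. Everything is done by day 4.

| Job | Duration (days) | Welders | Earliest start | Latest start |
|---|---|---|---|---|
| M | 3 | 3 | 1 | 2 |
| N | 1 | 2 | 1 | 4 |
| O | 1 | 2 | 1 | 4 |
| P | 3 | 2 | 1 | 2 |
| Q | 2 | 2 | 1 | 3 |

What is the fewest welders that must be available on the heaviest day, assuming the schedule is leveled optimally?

Early-start (M@1, N@1, O@1, P@1, Q@1) gives peak 11: d1:11  d2:7  d3:5  d4:0.
Shift P→2, Q→2.
Schedule M@1, N@1, O@1, P@2, Q@2: d1:7  d2:7  d3:7  d4:2 — peak 7.

7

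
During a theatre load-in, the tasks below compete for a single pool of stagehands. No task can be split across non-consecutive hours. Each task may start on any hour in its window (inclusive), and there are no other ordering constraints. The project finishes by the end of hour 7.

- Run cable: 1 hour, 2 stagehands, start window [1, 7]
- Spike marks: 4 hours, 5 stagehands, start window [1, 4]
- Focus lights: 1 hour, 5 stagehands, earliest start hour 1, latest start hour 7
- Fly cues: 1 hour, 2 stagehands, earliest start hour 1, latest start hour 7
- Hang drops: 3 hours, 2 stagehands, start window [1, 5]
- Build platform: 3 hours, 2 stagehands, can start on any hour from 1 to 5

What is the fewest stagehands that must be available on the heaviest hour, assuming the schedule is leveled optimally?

Early-start (Run cable@1, Spike marks@1, Focus lights@1, Fly cues@1, Hang drops@1, Build platform@1) gives peak 18: h1:18  h2:9  h3:9  h4:5  h5:0  h6:0  h7:0.
Shift Focus lights→5, Fly cues→6, Hang drops→2, Build platform→5.
Schedule Run cable@1, Spike marks@1, Focus lights@5, Fly cues@6, Hang drops@2, Build platform@5: h1:7  h2:7  h3:7  h4:7  h5:7  h6:4  h7:2 — peak 7.

7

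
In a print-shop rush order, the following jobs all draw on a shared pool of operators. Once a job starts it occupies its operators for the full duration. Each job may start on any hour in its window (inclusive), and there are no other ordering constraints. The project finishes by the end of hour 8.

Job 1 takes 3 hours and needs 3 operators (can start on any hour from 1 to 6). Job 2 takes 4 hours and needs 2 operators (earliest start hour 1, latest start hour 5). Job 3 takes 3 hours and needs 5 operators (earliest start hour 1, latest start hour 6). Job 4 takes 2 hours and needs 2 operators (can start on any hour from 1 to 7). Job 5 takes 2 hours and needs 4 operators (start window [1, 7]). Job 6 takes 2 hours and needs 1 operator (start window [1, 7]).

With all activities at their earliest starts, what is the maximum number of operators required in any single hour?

Early-start schedule: Job 1@1, Job 2@1, Job 3@1, Job 4@1, Job 5@1, Job 6@1.
Load per hour: hour 1: 17, hour 2: 17, hour 3: 10, hour 4: 2, hour 5: 0, hour 6: 0, hour 7: 0, hour 8: 0.
Peak is 17.

17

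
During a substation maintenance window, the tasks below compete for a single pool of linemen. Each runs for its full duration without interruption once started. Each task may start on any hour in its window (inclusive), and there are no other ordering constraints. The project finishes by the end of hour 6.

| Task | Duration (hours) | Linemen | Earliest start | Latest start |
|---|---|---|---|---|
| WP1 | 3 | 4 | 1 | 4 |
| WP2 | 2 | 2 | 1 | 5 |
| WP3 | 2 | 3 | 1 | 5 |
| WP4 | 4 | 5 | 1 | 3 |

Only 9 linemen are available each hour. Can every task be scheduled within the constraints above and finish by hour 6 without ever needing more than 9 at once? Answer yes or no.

Schedule WP1@1, WP2@1, WP3@1, WP4@3: h1:9  h2:9  h3:9  h4:5  h5:5  h6:5 — peak 9 ≤ 9.

yes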